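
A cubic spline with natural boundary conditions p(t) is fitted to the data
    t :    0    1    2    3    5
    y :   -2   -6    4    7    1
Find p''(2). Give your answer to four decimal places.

With σ_i denoting the second derivative at x_i, h_i = 1, 1, 1, 2, and Δ_i = (y_(i+1) − y_i)/h_i = -4, 10, 3, -3:
  1·σ_0 + 4·σ_1 + 1·σ_2 = 6(Δ_1 - Δ_0) = 84
  1·σ_1 + 4·σ_2 + 1·σ_3 = 6(Δ_2 - Δ_1) = -42
  1·σ_2 + 6·σ_3 + 2·σ_4 = 6(Δ_3 - Δ_2) = -36
Natural end conditions: σ_0 = σ_4 = 0.
Solving the tridiagonal system: σ_0 = 0, σ_1 = 1074/43, σ_2 = -684/43, σ_3 = -144/43, σ_4 = 0.

-15.9070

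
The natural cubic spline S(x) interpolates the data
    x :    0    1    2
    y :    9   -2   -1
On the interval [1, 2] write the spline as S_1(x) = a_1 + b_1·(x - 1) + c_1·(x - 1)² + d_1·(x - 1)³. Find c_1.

Let M_i = S''(x_i). Step sizes h_i = 1, 1; slopes of the chords Δ_i = (y_(i+1) - y_i)/h_i = -11, 1.
  1·M_0 + 4·M_1 + 1·M_2 = 6(Δ_1 - Δ_0) = 72
Natural end conditions: M_0 = M_2 = 0.
Hence M_0 = 0, M_1 = 18, M_2 = 0.
On [1, 2], with S_1(x) = a_1 + b_1·(x - 1) + c_1·(x - 1)² + d_1·(x - 1)³: c_1 = M_1/2 = 9, d_1 = (M_2 - M_1)/(6h_1) = -3, b_1 = Δ_1 - h_1(2M_1 + M_2)/6 = -5.

9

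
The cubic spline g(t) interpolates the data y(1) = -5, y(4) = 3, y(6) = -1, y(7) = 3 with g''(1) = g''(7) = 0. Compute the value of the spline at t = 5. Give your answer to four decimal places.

0.2143

Let M_i = g''(x_i). Step sizes h_i = 3, 2, 1; slopes of the chords Δ_i = (y_(i+1) - y_i)/h_i = 8/3, -2, 4.
  3·M_0 + 10·M_1 + 2·M_2 = 6(Δ_1 - Δ_0) = -28
  2·M_1 + 6·M_2 + 1·M_3 = 6(Δ_2 - Δ_1) = 36
Natural end conditions: M_0 = M_3 = 0.
Forward elimination and back-substitution give M_0 = 0, M_1 = -30/7, M_2 = 52/7, M_3 = 0.
On [4, 6], g(t) = 3 - 34/21·(t - 4) - 15/7·(t - 4)² + 41/42·(t - 4)³.
With (t - 4) = 1: g(5) = 3/14.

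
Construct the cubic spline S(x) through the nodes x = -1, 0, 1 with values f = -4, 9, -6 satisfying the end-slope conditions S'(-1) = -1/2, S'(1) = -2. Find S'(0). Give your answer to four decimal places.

Write σ_i for S''(x_i). With h_i = 1, 1 and divided differences Δ_i = 13, -15, the continuity of S' gives the tridiagonal system
  1·σ_0 + 4·σ_1 + 1·σ_2 = 6(Δ_1 - Δ_0) = -168
Clamped end conditions give two more equations: 2h_0·σ_0 + h_0·σ_1 = 6(Δ_0 - S'(-1)) = 81 and h_1·σ_1 + 2h_1·σ_2 = 6(S'(1) - Δ_1) = 78.
Forward elimination and back-substitution give σ_0 = 327/4, σ_1 = -165/2, σ_2 = 321/4.
On [0, 1], S'(x) = b_1 + 2c_1·x + 3d_1·x² with b_1 = Δ_1 - h_1(2σ_1 + σ_2)/6 = -7/8, c_1 = σ_1/2 = -165/4, d_1 = (σ_2 - σ_1)/(6h_1) = 217/8. So S'(0) = -7/8.

-0.8750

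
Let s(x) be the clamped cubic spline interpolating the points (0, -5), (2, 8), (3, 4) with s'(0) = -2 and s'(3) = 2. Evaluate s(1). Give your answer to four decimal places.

Write σ_i for s''(x_i). With h_i = 2, 1 and divided differences Δ_i = 13/2, -4, the continuity of s' gives the tridiagonal system
  2·σ_0 + 6·σ_1 + 1·σ_2 = 6(Δ_1 - Δ_0) = -63
Clamped end conditions give two more equations: 2h_0·σ_0 + h_0·σ_1 = 6(Δ_0 - s'(0)) = 51 and h_1·σ_1 + 2h_1·σ_2 = 6(s'(3) - Δ_1) = 36.
Solving the tridiagonal system: σ_0 = 295/12, σ_1 = -71/3, σ_2 = 179/6.
On [0, 2], s(x) = -5 - 2·x + 295/24·x² - 193/48·x³.
With x = 1: s(1) = 61/48.

1.2708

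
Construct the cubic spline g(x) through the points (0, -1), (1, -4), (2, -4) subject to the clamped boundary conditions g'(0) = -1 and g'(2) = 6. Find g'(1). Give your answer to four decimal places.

-3.5000

Put M_i = g'' at the i-th knot. Here h = (1, 1) and Δ = (-3, 0), so the interior equations h_(i-1)·M_(i-1) + 2(h_(i-1)+h_i)·M_i + h_i·M_(i+1) = 6(Δ_i − Δ_(i-1)) read
  1·M_0 + 4·M_1 + 1·M_2 = 6(Δ_1 - Δ_0) = 18
Clamped end conditions give two more equations: 2h_0·M_0 + h_0·M_1 = 6(Δ_0 - g'(0)) = -12 and h_1·M_1 + 2h_1·M_2 = 6(g'(2) - Δ_1) = 36.
Solving: M_0 = -7, M_1 = 2, M_2 = 17.
On [1, 2], g'(x) = b_1 + 2c_1·(x - 1) + 3d_1·(x - 1)² with b_1 = Δ_1 - h_1(2M_1 + M_2)/6 = -7/2, c_1 = M_1/2 = 1, d_1 = (M_2 - M_1)/(6h_1) = 5/2. So g'(1) = -7/2.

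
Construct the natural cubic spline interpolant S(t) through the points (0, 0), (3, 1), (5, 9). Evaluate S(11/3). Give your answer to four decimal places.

Let σ_i = S''(x_i). Step sizes h_i = 3, 2; slopes of the chords Δ_i = (y_(i+1) - y_i)/h_i = 1/3, 4.
  3·σ_0 + 10·σ_1 + 2·σ_2 = 6(Δ_1 - Δ_0) = 22
Natural end conditions: σ_0 = σ_2 = 0.
Solving: σ_0 = 0, σ_1 = 11/5, σ_2 = 0.
On [3, 5], S(t) = 1 + 38/15·(t - 3) + 11/10·(t - 3)² - 11/60·(t - 3)³.
With (t - 3) = 2/3: S(11/3) = 253/81.

3.1235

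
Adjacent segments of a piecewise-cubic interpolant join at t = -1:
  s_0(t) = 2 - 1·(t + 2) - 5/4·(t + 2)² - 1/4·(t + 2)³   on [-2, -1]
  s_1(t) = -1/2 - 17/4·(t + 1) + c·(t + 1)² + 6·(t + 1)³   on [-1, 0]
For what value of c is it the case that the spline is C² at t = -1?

-2

s_0''(t) = -5/2 - 3/2·(t + 2), so s_0''(-1) = -4. On the right, s_1''(-1) = 2c, so c = -2.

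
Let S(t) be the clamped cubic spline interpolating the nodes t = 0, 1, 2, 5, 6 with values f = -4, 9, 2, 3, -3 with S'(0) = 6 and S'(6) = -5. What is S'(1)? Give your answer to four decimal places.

Let σ_i = S''(x_i). Step sizes h_i = 1, 1, 3, 1; slopes of the chords Δ_i = (y_(i+1) - y_i)/h_i = 13, -7, 1/3, -6.
  1·σ_0 + 4·σ_1 + 1·σ_2 = 6(Δ_1 - Δ_0) = -120
  1·σ_1 + 8·σ_2 + 3·σ_3 = 6(Δ_2 - Δ_1) = 44
  3·σ_2 + 8·σ_3 + 1·σ_4 = 6(Δ_3 - Δ_2) = -38
Clamped end conditions give two more equations: 2h_0·σ_0 + h_0·σ_1 = 6(Δ_0 - S'(0)) = 42 and h_3·σ_3 + 2h_3·σ_4 = 6(S'(6) - Δ_3) = 6.
Solving the tridiagonal system: σ_0 = 2471/57, σ_1 = -2548/57, σ_2 = 881/57, σ_3 = -664/57, σ_4 = 503/57.
On [1, 2], S'(t) = b_1 + 2c_1·(t - 1) + 3d_1·(t - 1)² with b_1 = Δ_1 - h_1(2σ_1 + σ_2)/6 = 607/114, c_1 = σ_1/2 = -1274/57, d_1 = (σ_2 - σ_1)/(6h_1) = 381/38. So S'(1) = 607/114.

5.3246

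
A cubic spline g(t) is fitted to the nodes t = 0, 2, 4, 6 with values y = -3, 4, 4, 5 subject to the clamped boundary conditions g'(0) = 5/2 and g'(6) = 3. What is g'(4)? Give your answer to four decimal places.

-0.9333

Write M_i for g''(x_i). With h_i = 2, 2, 2 and divided differences Δ_i = 7/2, 0, 1/2, the continuity of g' gives the tridiagonal system
  2·M_0 + 8·M_1 + 2·M_2 = 6(Δ_1 - Δ_0) = -21
  2·M_1 + 8·M_2 + 2·M_3 = 6(Δ_2 - Δ_1) = 3
Clamped end conditions give two more equations: 2h_0·M_0 + h_0·M_1 = 6(Δ_0 - g'(0)) = 6 and h_2·M_2 + 2h_2·M_3 = 6(g'(6) - Δ_2) = 15.
Forward elimination and back-substitution give M_0 = 49/15, M_1 = -53/15, M_2 = 11/30, M_3 = 107/30.
On [4, 6], g'(t) = b_2 + 2c_2·(t - 4) + 3d_2·(t - 4)² with b_2 = Δ_2 - h_2(2M_2 + M_3)/6 = -14/15, c_2 = M_2/2 = 11/60, d_2 = (M_3 - M_2)/(6h_2) = 4/15. So g'(4) = -14/15.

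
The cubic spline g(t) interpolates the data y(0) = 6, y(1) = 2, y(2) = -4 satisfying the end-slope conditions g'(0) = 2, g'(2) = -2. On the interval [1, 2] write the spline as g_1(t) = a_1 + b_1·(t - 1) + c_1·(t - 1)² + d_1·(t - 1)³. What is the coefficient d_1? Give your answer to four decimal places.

2.5000

Put m_i = g'' at the i-th knot. Here h = (1, 1) and Δ = (-4, -6), so the interior equations h_(i-1)·m_(i-1) + 2(h_(i-1)+h_i)·m_i + h_i·m_(i+1) = 6(Δ_i − Δ_(i-1)) read
  1·m_0 + 4·m_1 + 1·m_2 = 6(Δ_1 - Δ_0) = -12
Clamped end conditions give two more equations: 2h_0·m_0 + h_0·m_1 = 6(Δ_0 - g'(0)) = -36 and h_1·m_1 + 2h_1·m_2 = 6(g'(2) - Δ_1) = 24.
Forward elimination and back-substitution give m_0 = -17, m_1 = -2, m_2 = 13.
On [1, 2], with g_1(t) = a_1 + b_1·(t - 1) + c_1·(t - 1)² + d_1·(t - 1)³: c_1 = m_1/2 = -1, d_1 = (m_2 - m_1)/(6h_1) = 5/2, b_1 = Δ_1 - h_1(2m_1 + m_2)/6 = -15/2.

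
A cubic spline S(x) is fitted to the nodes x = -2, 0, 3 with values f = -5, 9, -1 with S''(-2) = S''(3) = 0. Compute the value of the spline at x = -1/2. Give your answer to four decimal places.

6.8563

Let σ_i = S''(x_i). Step sizes h_i = 2, 3; slopes of the chords Δ_i = (y_(i+1) - y_i)/h_i = 7, -10/3.
  2·σ_0 + 10·σ_1 + 3·σ_2 = 6(Δ_1 - Δ_0) = -62
Natural end conditions: σ_0 = σ_2 = 0.
Solving: σ_0 = 0, σ_1 = -31/5, σ_2 = 0.
On [-2, 0], S(x) = -5 + 136/15·(x + 2) + 0·(x + 2)² - 31/60·(x + 2)³.
With (x + 2) = 3/2: S(-1/2) = 1097/160.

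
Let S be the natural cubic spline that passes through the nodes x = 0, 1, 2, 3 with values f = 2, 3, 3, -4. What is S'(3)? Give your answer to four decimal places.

Write σ_i for S''(x_i). With h_i = 1, 1, 1 and divided differences Δ_i = 1, 0, -7, the continuity of S' gives the tridiagonal system
  1·σ_0 + 4·σ_1 + 1·σ_2 = 6(Δ_1 - Δ_0) = -6
  1·σ_1 + 4·σ_2 + 1·σ_3 = 6(Δ_2 - Δ_1) = -42
Natural end conditions: σ_0 = σ_3 = 0.
Solving the tridiagonal system: σ_0 = 0, σ_1 = 6/5, σ_2 = -54/5, σ_3 = 0.
On [2, 3], S'(x) = b_2 + 2c_2·(x - 2) + 3d_2·(x - 2)² with b_2 = Δ_2 - h_2(2σ_2 + σ_3)/6 = -17/5, c_2 = σ_2/2 = -27/5, d_2 = (σ_3 - σ_2)/(6h_2) = 9/5. So S'(3) = -44/5.

-8.8000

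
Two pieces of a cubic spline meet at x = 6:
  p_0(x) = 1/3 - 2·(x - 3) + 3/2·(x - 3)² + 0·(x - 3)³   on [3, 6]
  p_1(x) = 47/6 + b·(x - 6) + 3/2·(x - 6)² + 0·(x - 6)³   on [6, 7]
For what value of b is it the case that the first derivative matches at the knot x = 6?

7

p_0'(x) = -2 + 3·(x - 3) + 0·(x - 3)², so p_0'(6) = 7. On the right, p_1'(6) = b, so b = 7.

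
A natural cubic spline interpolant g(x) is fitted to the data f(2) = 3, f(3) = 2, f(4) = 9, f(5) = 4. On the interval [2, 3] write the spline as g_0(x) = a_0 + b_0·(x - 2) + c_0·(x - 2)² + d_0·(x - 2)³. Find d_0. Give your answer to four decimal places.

2.9333

Put m_i = g'' at the i-th knot. Here h = (1, 1, 1) and Δ = (-1, 7, -5), so the interior equations h_(i-1)·m_(i-1) + 2(h_(i-1)+h_i)·m_i + h_i·m_(i+1) = 6(Δ_i − Δ_(i-1)) read
  1·m_0 + 4·m_1 + 1·m_2 = 6(Δ_1 - Δ_0) = 48
  1·m_1 + 4·m_2 + 1·m_3 = 6(Δ_2 - Δ_1) = -72
Natural end conditions: m_0 = m_3 = 0.
Forward elimination and back-substitution give m_0 = 0, m_1 = 88/5, m_2 = -112/5, m_3 = 0.
On [2, 3], with g_0(x) = a_0 + b_0·(x - 2) + c_0·(x - 2)² + d_0·(x - 2)³: c_0 = m_0/2 = 0, d_0 = (m_1 - m_0)/(6h_0) = 44/15, b_0 = Δ_0 - h_0(2m_0 + m_1)/6 = -59/15.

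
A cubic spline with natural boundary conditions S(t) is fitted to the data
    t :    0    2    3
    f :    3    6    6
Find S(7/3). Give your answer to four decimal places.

6.0926

Write σ_i for S''(x_i). With h_i = 2, 1 and divided differences Δ_i = 3/2, 0, the continuity of S' gives the tridiagonal system
  2·σ_0 + 6·σ_1 + 1·σ_2 = 6(Δ_1 - Δ_0) = -9
Natural end conditions: σ_0 = σ_2 = 0.
Forward elimination and back-substitution give σ_0 = 0, σ_1 = -3/2, σ_2 = 0.
On [2, 3], S(t) = 6 + 1/2·(t - 2) - 3/4·(t - 2)² + 1/4·(t - 2)³.
With (t - 2) = 1/3: S(7/3) = 329/54.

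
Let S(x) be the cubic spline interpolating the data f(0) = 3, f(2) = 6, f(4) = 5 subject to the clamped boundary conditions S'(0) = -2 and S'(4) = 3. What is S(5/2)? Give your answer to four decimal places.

5.7031

Put M_i = S'' at the i-th knot. Here h = (2, 2) and Δ = (3/2, -1/2), so the interior equations h_(i-1)·M_(i-1) + 2(h_(i-1)+h_i)·M_i + h_i·M_(i+1) = 6(Δ_i − Δ_(i-1)) read
  2·M_0 + 8·M_1 + 2·M_2 = 6(Δ_1 - Δ_0) = -12
Clamped end conditions give two more equations: 2h_0·M_0 + h_0·M_1 = 6(Δ_0 - S'(0)) = 21 and h_1·M_1 + 2h_1·M_2 = 6(S'(4) - Δ_1) = 21.
Solving the tridiagonal system: M_0 = 8, M_1 = -11/2, M_2 = 8.
On [2, 4], S(x) = 6 + 1/2·(x - 2) - 11/4·(x - 2)² + 9/8·(x - 2)³.
With (x - 2) = 1/2: S(5/2) = 365/64.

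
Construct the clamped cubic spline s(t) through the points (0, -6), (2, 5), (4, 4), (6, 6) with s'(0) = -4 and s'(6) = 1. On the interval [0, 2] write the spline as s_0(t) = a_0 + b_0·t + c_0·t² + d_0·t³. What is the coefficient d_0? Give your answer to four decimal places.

-2.4917

Write σ_i for s''(x_i). With h_i = 2, 2, 2 and divided differences Δ_i = 11/2, -1/2, 1, the continuity of s' gives the tridiagonal system
  2·σ_0 + 8·σ_1 + 2·σ_2 = 6(Δ_1 - Δ_0) = -36
  2·σ_1 + 8·σ_2 + 2·σ_3 = 6(Δ_2 - Δ_1) = 9
Clamped end conditions give two more equations: 2h_0·σ_0 + h_0·σ_1 = 6(Δ_0 - s'(0)) = 57 and h_2·σ_2 + 2h_2·σ_3 = 6(s'(6) - Δ_2) = 0.
Solving the tridiagonal system: σ_0 = 292/15, σ_1 = -313/30, σ_2 = 64/15, σ_3 = -32/15.
On [0, 2], with s_0(t) = a_0 + b_0·t + c_0·t² + d_0·t³: c_0 = σ_0/2 = 146/15, d_0 = (σ_1 - σ_0)/(6h_0) = -299/120, b_0 = Δ_0 - h_0(2σ_0 + σ_1)/6 = -4.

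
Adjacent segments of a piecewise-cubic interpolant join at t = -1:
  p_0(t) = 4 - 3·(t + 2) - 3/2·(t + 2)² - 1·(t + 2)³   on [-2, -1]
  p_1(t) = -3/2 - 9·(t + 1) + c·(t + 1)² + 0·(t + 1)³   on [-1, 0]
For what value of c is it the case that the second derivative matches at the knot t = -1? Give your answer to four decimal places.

-4.5000

p_0''(t) = -3 - 6·(t + 2), so p_0''(-1) = -9. On the right, p_1''(-1) = 2c, so c = -9/2.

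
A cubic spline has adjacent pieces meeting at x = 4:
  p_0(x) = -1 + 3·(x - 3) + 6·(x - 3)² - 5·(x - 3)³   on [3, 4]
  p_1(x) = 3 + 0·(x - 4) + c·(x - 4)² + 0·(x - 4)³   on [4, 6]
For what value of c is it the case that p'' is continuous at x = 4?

p_0''(x) = 12 - 30·(x - 3), so p_0''(4) = -18. On the right, p_1''(4) = 2c, so c = -9.

-9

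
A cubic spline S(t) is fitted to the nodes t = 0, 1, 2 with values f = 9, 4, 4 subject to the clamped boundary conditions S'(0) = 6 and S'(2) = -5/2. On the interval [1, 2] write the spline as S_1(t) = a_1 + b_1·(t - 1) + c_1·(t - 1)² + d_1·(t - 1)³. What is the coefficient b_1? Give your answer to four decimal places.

Write M_i for S''(x_i). With h_i = 1, 1 and divided differences Δ_i = -5, 0, the continuity of S' gives the tridiagonal system
  1·M_0 + 4·M_1 + 1·M_2 = 6(Δ_1 - Δ_0) = 30
Clamped end conditions give two more equations: 2h_0·M_0 + h_0·M_1 = 6(Δ_0 - S'(0)) = -66 and h_1·M_1 + 2h_1·M_2 = 6(S'(2) - Δ_1) = -15.
Forward elimination and back-substitution give M_0 = -179/4, M_1 = 47/2, M_2 = -77/4.
On [1, 2], with S_1(t) = a_1 + b_1·(t - 1) + c_1·(t - 1)² + d_1·(t - 1)³: c_1 = M_1/2 = 47/4, d_1 = (M_2 - M_1)/(6h_1) = -57/8, b_1 = Δ_1 - h_1(2M_1 + M_2)/6 = -37/8.

-4.6250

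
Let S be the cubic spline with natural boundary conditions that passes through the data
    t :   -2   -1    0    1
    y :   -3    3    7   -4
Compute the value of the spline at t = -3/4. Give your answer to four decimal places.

4.7531

Put σ_i = S'' at the i-th knot. Here h = (1, 1, 1) and Δ = (6, 4, -11), so the interior equations h_(i-1)·σ_(i-1) + 2(h_(i-1)+h_i)·σ_i + h_i·σ_(i+1) = 6(Δ_i − Δ_(i-1)) read
  1·σ_0 + 4·σ_1 + 1·σ_2 = 6(Δ_1 - Δ_0) = -12
  1·σ_1 + 4·σ_2 + 1·σ_3 = 6(Δ_2 - Δ_1) = -90
Natural end conditions: σ_0 = σ_3 = 0.
Forward elimination and back-substitution give σ_0 = 0, σ_1 = 14/5, σ_2 = -116/5, σ_3 = 0.
On [-1, 0], S(t) = 3 + 104/15·(t + 1) + 7/5·(t + 1)² - 13/3·(t + 1)³.
With (t + 1) = 1/4: S(-3/4) = 1521/320.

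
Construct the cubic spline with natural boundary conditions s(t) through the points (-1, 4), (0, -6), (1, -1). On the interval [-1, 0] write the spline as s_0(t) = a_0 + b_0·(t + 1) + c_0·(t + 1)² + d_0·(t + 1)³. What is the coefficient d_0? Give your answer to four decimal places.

3.7500

Put m_i = s'' at the i-th knot. Here h = (1, 1) and Δ = (-10, 5), so the interior equations h_(i-1)·m_(i-1) + 2(h_(i-1)+h_i)·m_i + h_i·m_(i+1) = 6(Δ_i − Δ_(i-1)) read
  1·m_0 + 4·m_1 + 1·m_2 = 6(Δ_1 - Δ_0) = 90
Natural end conditions: m_0 = m_2 = 0.
Solving: m_0 = 0, m_1 = 45/2, m_2 = 0.
On [-1, 0], with s_0(t) = a_0 + b_0·(t + 1) + c_0·(t + 1)² + d_0·(t + 1)³: c_0 = m_0/2 = 0, d_0 = (m_1 - m_0)/(6h_0) = 15/4, b_0 = Δ_0 - h_0(2m_0 + m_1)/6 = -55/4.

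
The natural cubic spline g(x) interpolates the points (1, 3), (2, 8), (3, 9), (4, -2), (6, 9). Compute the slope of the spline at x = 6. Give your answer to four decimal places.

12.2791

Put M_i = g'' at the i-th knot. Here h = (1, 1, 1, 2) and Δ = (5, 1, -11, 11/2), so the interior equations h_(i-1)·M_(i-1) + 2(h_(i-1)+h_i)·M_i + h_i·M_(i+1) = 6(Δ_i − Δ_(i-1)) read
  1·M_0 + 4·M_1 + 1·M_2 = 6(Δ_1 - Δ_0) = -24
  1·M_1 + 4·M_2 + 1·M_3 = 6(Δ_2 - Δ_1) = -72
  1·M_2 + 6·M_3 + 2·M_4 = 6(Δ_3 - Δ_2) = 99
Natural end conditions: M_0 = M_4 = 0.
Solving the tridiagonal system: M_0 = 0, M_1 = -21/86, M_2 = -990/43, M_3 = 1749/86, M_4 = 0.
On [4, 6], g'(x) = b_3 + 2c_3·(x - 4) + 3d_3·(x - 4)² with b_3 = Δ_3 - h_3(2M_3 + M_4)/6 = -693/86, c_3 = M_3/2 = 1749/172, d_3 = (M_4 - M_3)/(6h_3) = -583/344. So g'(6) = 528/43.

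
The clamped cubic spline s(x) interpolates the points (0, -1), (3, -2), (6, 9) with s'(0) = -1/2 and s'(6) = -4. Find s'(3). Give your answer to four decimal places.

With m_i denoting the second derivative at x_i, h_i = 3, 3, and Δ_i = (y_(i+1) − y_i)/h_i = -1/3, 11/3:
  3·m_0 + 12·m_1 + 3·m_2 = 6(Δ_1 - Δ_0) = 24
Clamped end conditions give two more equations: 2h_0·m_0 + h_0·m_1 = 6(Δ_0 - s'(0)) = 1 and h_1·m_1 + 2h_1·m_2 = 6(s'(6) - Δ_1) = -46.
Forward elimination and back-substitution give m_0 = -29/12, m_1 = 31/6, m_2 = -41/4.
On [3, 6], s'(x) = b_1 + 2c_1·(x - 3) + 3d_1·(x - 3)² with b_1 = Δ_1 - h_1(2m_1 + m_2)/6 = 29/8, c_1 = m_1/2 = 31/12, d_1 = (m_2 - m_1)/(6h_1) = -185/216. So s'(3) = 29/8.

3.6250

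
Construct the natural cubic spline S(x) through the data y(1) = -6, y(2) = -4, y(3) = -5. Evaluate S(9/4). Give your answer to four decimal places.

With M_i denoting the second derivative at x_i, h_i = 1, 1, and Δ_i = (y_(i+1) − y_i)/h_i = 2, -1:
  1·M_0 + 4·M_1 + 1·M_2 = 6(Δ_1 - Δ_0) = -18
Natural end conditions: M_0 = M_2 = 0.
Solving the tridiagonal system: M_0 = 0, M_1 = -9/2, M_2 = 0.
On [2, 3], S(x) = -4 + 1/2·(x - 2) - 9/4·(x - 2)² + 3/4·(x - 2)³.
With (x - 2) = 1/4: S(9/4) = -1025/256.

-4.0039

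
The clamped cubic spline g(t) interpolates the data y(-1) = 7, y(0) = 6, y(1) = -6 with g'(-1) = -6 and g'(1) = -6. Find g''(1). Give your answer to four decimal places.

34.5000

Let σ_i = g''(x_i). Step sizes h_i = 1, 1; slopes of the chords Δ_i = (y_(i+1) - y_i)/h_i = -1, -12.
  1·σ_0 + 4·σ_1 + 1·σ_2 = 6(Δ_1 - Δ_0) = -66
Clamped end conditions give two more equations: 2h_0·σ_0 + h_0·σ_1 = 6(Δ_0 - g'(-1)) = 30 and h_1·σ_1 + 2h_1·σ_2 = 6(g'(1) - Δ_1) = 36.
Forward elimination and back-substitution give σ_0 = 63/2, σ_1 = -33, σ_2 = 69/2.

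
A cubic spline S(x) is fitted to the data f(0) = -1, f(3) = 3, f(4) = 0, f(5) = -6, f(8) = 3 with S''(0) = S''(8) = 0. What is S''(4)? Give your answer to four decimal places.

-5.7333

Write σ_i for S''(x_i). With h_i = 3, 1, 1, 3 and divided differences Δ_i = 4/3, -3, -6, 3, the continuity of S' gives the tridiagonal system
  3·σ_0 + 8·σ_1 + 1·σ_2 = 6(Δ_1 - Δ_0) = -26
  1·σ_1 + 4·σ_2 + 1·σ_3 = 6(Δ_2 - Δ_1) = -18
  1·σ_2 + 8·σ_3 + 3·σ_4 = 6(Δ_3 - Δ_2) = 54
Natural end conditions: σ_0 = σ_4 = 0.
Solving the tridiagonal system: σ_0 = 0, σ_1 = -38/15, σ_2 = -86/15, σ_3 = 112/15, σ_4 = 0.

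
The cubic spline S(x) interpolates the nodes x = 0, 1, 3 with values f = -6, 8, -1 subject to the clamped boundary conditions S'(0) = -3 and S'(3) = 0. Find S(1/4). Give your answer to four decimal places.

-4.8320

Put M_i = S'' at the i-th knot. Here h = (1, 2) and Δ = (14, -9/2), so the interior equations h_(i-1)·M_(i-1) + 2(h_(i-1)+h_i)·M_i + h_i·M_(i+1) = 6(Δ_i − Δ_(i-1)) read
  1·M_0 + 6·M_1 + 2·M_2 = 6(Δ_1 - Δ_0) = -111
Clamped end conditions give two more equations: 2h_0·M_0 + h_0·M_1 = 6(Δ_0 - S'(0)) = 102 and h_1·M_1 + 2h_1·M_2 = 6(S'(3) - Δ_1) = 27.
Hence M_0 = 141/2, M_1 = -39, M_2 = 105/4.
On [0, 1], S(x) = -6 - 3·x + 141/4·x² - 73/4·x³.
With x = 1/4: S(1/4) = -1237/256.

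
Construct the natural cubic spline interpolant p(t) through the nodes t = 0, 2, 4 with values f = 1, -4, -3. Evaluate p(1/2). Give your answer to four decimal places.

-0.6016

Let M_i = p''(x_i). Step sizes h_i = 2, 2; slopes of the chords Δ_i = (y_(i+1) - y_i)/h_i = -5/2, 1/2.
  2·M_0 + 8·M_1 + 2·M_2 = 6(Δ_1 - Δ_0) = 18
Natural end conditions: M_0 = M_2 = 0.
Solving: M_0 = 0, M_1 = 9/4, M_2 = 0.
On [0, 2], p(t) = 1 - 13/4·t + 0·t² + 3/16·t³.
With t = 1/2: p(1/2) = -77/128.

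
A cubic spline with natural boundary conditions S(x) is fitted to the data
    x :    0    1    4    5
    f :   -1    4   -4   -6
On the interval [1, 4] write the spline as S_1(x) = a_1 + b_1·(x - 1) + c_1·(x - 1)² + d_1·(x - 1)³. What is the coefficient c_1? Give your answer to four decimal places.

-3.4545

Let σ_i = S''(x_i). Step sizes h_i = 1, 3, 1; slopes of the chords Δ_i = (y_(i+1) - y_i)/h_i = 5, -8/3, -2.
  1·σ_0 + 8·σ_1 + 3·σ_2 = 6(Δ_1 - Δ_0) = -46
  3·σ_1 + 8·σ_2 + 1·σ_3 = 6(Δ_2 - Δ_1) = 4
Natural end conditions: σ_0 = σ_3 = 0.
Solving the tridiagonal system: σ_0 = 0, σ_1 = -76/11, σ_2 = 34/11, σ_3 = 0.
On [1, 4], with S_1(x) = a_1 + b_1·(x - 1) + c_1·(x - 1)² + d_1·(x - 1)³: c_1 = σ_1/2 = -38/11, d_1 = (σ_2 - σ_1)/(6h_1) = 5/9, b_1 = Δ_1 - h_1(2σ_1 + σ_2)/6 = 89/33.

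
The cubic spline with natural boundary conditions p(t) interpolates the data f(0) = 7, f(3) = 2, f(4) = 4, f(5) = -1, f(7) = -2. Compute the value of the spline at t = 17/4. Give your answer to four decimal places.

Write M_i for p''(x_i). With h_i = 3, 1, 1, 2 and divided differences Δ_i = -5/3, 2, -5, -1/2, the continuity of p' gives the tridiagonal system
  3·M_0 + 8·M_1 + 1·M_2 = 6(Δ_1 - Δ_0) = 22
  1·M_1 + 4·M_2 + 1·M_3 = 6(Δ_2 - Δ_1) = -42
  1·M_2 + 6·M_3 + 2·M_4 = 6(Δ_3 - Δ_2) = 27
Natural end conditions: M_0 = M_4 = 0.
Forward elimination and back-substitution give M_0 = 0, M_1 = 785/178, M_2 = -1182/89, M_3 = 1195/178, M_4 = 0.
On [4, 5], p(t) = 4 - 1807/1068·(t - 4) - 591/89·(t - 4)² + 3559/1068·(t - 4)³.
With (t - 4) = 1/4: p(17/4) = 73229/22784.

3.2141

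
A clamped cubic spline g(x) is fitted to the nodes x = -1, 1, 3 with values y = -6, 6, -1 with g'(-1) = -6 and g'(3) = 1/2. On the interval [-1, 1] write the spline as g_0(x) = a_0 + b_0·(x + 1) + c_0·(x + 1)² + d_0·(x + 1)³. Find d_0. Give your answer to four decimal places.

-3.6875

Write M_i for g''(x_i). With h_i = 2, 2 and divided differences Δ_i = 6, -7/2, the continuity of g' gives the tridiagonal system
  2·M_0 + 8·M_1 + 2·M_2 = 6(Δ_1 - Δ_0) = -57
Clamped end conditions give two more equations: 2h_0·M_0 + h_0·M_1 = 6(Δ_0 - g'(-1)) = 72 and h_1·M_1 + 2h_1·M_2 = 6(g'(3) - Δ_1) = 24.
Forward elimination and back-substitution give M_0 = 107/4, M_1 = -35/2, M_2 = 59/4.
On [-1, 1], with g_0(x) = a_0 + b_0·(x + 1) + c_0·(x + 1)² + d_0·(x + 1)³: c_0 = M_0/2 = 107/8, d_0 = (M_1 - M_0)/(6h_0) = -59/16, b_0 = Δ_0 - h_0(2M_0 + M_1)/6 = -6.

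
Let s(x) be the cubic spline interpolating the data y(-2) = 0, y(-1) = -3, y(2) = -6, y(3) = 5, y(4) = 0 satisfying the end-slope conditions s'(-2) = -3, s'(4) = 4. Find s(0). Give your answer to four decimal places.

With M_i denoting the second derivative at x_i, h_i = 1, 3, 1, 1, and Δ_i = (y_(i+1) − y_i)/h_i = -3, -1, 11, -5:
  1·M_0 + 8·M_1 + 3·M_2 = 6(Δ_1 - Δ_0) = 12
  3·M_1 + 8·M_2 + 1·M_3 = 6(Δ_2 - Δ_1) = 72
  1·M_2 + 4·M_3 + 1·M_4 = 6(Δ_3 - Δ_2) = -96
Clamped end conditions give two more equations: 2h_0·M_0 + h_0·M_1 = 6(Δ_0 - s'(-2)) = 0 and h_3·M_3 + 2h_3·M_4 = 6(s'(4) - Δ_3) = 54.
Solving: M_0 = 89/38, M_1 = -89/19, M_2 = 597/38, M_3 = -753/19, M_4 = 1779/38.
On [-1, 2], s(x) = -3 - 317/76·(x + 1) - 89/38·(x + 1)² + 775/684·(x + 1)³.
With (x + 1) = 1: s(0) = -1433/171.

-8.3801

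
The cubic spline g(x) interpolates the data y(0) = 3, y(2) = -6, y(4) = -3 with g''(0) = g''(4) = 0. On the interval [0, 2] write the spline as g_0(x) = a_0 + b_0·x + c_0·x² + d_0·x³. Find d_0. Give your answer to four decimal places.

0.3750

With σ_i denoting the second derivative at x_i, h_i = 2, 2, and Δ_i = (y_(i+1) − y_i)/h_i = -9/2, 3/2:
  2·σ_0 + 8·σ_1 + 2·σ_2 = 6(Δ_1 - Δ_0) = 36
Natural end conditions: σ_0 = σ_2 = 0.
Solving: σ_0 = 0, σ_1 = 9/2, σ_2 = 0.
On [0, 2], with g_0(x) = a_0 + b_0·x + c_0·x² + d_0·x³: c_0 = σ_0/2 = 0, d_0 = (σ_1 - σ_0)/(6h_0) = 3/8, b_0 = Δ_0 - h_0(2σ_0 + σ_1)/6 = -6.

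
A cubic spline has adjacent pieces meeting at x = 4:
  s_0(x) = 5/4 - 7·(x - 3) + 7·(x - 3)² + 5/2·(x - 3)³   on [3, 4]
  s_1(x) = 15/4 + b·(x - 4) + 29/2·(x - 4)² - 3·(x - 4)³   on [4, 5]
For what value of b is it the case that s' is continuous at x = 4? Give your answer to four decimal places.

s_0'(x) = -7 + 14·(x - 3) + 15/2·(x - 3)², so s_0'(4) = 29/2. On the right, s_1'(4) = b, so b = 29/2.

14.5000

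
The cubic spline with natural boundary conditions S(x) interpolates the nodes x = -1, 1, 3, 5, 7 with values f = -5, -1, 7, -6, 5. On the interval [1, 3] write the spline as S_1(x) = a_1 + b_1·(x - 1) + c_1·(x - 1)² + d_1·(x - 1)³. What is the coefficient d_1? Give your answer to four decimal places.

-1.3750

With σ_i denoting the second derivative at x_i, h_i = 2, 2, 2, 2, and Δ_i = (y_(i+1) − y_i)/h_i = 2, 4, -13/2, 11/2:
  2·σ_0 + 8·σ_1 + 2·σ_2 = 6(Δ_1 - Δ_0) = 12
  2·σ_1 + 8·σ_2 + 2·σ_3 = 6(Δ_2 - Δ_1) = -63
  2·σ_2 + 8·σ_3 + 2·σ_4 = 6(Δ_3 - Δ_2) = 72
Natural end conditions: σ_0 = σ_4 = 0.
Forward elimination and back-substitution give σ_0 = 0, σ_1 = 9/2, σ_2 = -12, σ_3 = 12, σ_4 = 0.
On [1, 3], with S_1(x) = a_1 + b_1·(x - 1) + c_1·(x - 1)² + d_1·(x - 1)³: c_1 = σ_1/2 = 9/4, d_1 = (σ_2 - σ_1)/(6h_1) = -11/8, b_1 = Δ_1 - h_1(2σ_1 + σ_2)/6 = 5.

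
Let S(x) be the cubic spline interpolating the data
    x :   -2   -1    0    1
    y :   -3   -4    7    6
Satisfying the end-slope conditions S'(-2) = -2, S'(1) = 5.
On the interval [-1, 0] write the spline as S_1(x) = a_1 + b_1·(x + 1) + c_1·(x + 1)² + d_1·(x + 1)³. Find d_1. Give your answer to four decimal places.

-10.6000

Let m_i = S''(x_i). Step sizes h_i = 1, 1, 1; slopes of the chords Δ_i = (y_(i+1) - y_i)/h_i = -1, 11, -1.
  1·m_0 + 4·m_1 + 1·m_2 = 6(Δ_1 - Δ_0) = 72
  1·m_1 + 4·m_2 + 1·m_3 = 6(Δ_2 - Δ_1) = -72
Clamped end conditions give two more equations: 2h_0·m_0 + h_0·m_1 = 6(Δ_0 - S'(-2)) = 6 and h_2·m_2 + 2h_2·m_3 = 6(S'(1) - Δ_2) = 36.
Solving: m_0 = -176/15, m_1 = 442/15, m_2 = -512/15, m_3 = 526/15.
On [-1, 0], with S_1(x) = a_1 + b_1·(x + 1) + c_1·(x + 1)² + d_1·(x + 1)³: c_1 = m_1/2 = 221/15, d_1 = (m_2 - m_1)/(6h_1) = -53/5, b_1 = Δ_1 - h_1(2m_1 + m_2)/6 = 103/15.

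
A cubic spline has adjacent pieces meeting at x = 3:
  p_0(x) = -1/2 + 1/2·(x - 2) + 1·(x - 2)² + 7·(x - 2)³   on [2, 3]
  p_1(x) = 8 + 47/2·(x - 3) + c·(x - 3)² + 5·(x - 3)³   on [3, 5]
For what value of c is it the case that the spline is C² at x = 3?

p_0''(x) = 2 + 42·(x - 2), so p_0''(3) = 44. On the right, p_1''(3) = 2c, so c = 22.

22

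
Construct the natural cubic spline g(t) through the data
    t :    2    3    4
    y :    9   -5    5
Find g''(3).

Write M_i for g''(x_i). With h_i = 1, 1 and divided differences Δ_i = -14, 10, the continuity of g' gives the tridiagonal system
  1·M_0 + 4·M_1 + 1·M_2 = 6(Δ_1 - Δ_0) = 144
Natural end conditions: M_0 = M_2 = 0.
Solving the tridiagonal system: M_0 = 0, M_1 = 36, M_2 = 0.

36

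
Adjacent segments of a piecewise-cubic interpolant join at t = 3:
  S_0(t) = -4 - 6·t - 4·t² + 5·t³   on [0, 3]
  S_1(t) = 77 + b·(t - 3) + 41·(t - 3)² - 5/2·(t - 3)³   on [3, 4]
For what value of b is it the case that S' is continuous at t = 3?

105

S_0'(t) = -6 - 8·t + 15·t², so S_0'(3) = 105. On the right, S_1'(3) = b, so b = 105.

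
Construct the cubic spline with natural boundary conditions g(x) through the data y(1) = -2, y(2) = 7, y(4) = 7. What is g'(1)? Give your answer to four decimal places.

10.5000

Put σ_i = g'' at the i-th knot. Here h = (1, 2) and Δ = (9, 0), so the interior equations h_(i-1)·σ_(i-1) + 2(h_(i-1)+h_i)·σ_i + h_i·σ_(i+1) = 6(Δ_i − Δ_(i-1)) read
  1·σ_0 + 6·σ_1 + 2·σ_2 = 6(Δ_1 - Δ_0) = -54
Natural end conditions: σ_0 = σ_2 = 0.
Forward elimination and back-substitution give σ_0 = 0, σ_1 = -9, σ_2 = 0.
On [1, 2], g'(x) = b_0 + 2c_0·(x - 1) + 3d_0·(x - 1)² with b_0 = Δ_0 - h_0(2σ_0 + σ_1)/6 = 21/2, c_0 = σ_0/2 = 0, d_0 = (σ_1 - σ_0)/(6h_0) = -3/2. So g'(1) = 21/2.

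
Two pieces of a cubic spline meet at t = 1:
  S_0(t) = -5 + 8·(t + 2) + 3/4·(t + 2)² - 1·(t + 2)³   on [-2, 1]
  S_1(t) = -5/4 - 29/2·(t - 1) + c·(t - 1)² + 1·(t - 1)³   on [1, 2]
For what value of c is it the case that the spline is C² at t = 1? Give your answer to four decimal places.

S_0''(t) = 3/2 - 6·(t + 2), so S_0''(1) = -33/2. On the right, S_1''(1) = 2c, so c = -33/4.

-8.2500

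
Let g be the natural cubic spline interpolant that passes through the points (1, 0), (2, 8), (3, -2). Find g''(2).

Write m_i for g''(x_i). With h_i = 1, 1 and divided differences Δ_i = 8, -10, the continuity of g' gives the tridiagonal system
  1·m_0 + 4·m_1 + 1·m_2 = 6(Δ_1 - Δ_0) = -108
Natural end conditions: m_0 = m_2 = 0.
Solving: m_0 = 0, m_1 = -27, m_2 = 0.

-27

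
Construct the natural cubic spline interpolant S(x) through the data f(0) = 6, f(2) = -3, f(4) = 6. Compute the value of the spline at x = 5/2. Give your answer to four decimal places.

-2.2266

With σ_i denoting the second derivative at x_i, h_i = 2, 2, and Δ_i = (y_(i+1) − y_i)/h_i = -9/2, 9/2:
  2·σ_0 + 8·σ_1 + 2·σ_2 = 6(Δ_1 - Δ_0) = 54
Natural end conditions: σ_0 = σ_2 = 0.
Forward elimination and back-substitution give σ_0 = 0, σ_1 = 27/4, σ_2 = 0.
On [2, 4], S(x) = -3 + 0·(x - 2) + 27/8·(x - 2)² - 9/16·(x - 2)³.
With (x - 2) = 1/2: S(5/2) = -285/128.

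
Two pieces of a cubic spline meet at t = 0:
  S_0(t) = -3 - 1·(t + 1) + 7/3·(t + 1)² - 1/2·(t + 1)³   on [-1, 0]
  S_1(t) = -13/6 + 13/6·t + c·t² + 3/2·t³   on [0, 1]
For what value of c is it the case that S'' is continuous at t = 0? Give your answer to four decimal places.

0.8333

S_0''(t) = 14/3 - 3·(t + 1), so S_0''(0) = 5/3. On the right, S_1''(0) = 2c, so c = 5/6.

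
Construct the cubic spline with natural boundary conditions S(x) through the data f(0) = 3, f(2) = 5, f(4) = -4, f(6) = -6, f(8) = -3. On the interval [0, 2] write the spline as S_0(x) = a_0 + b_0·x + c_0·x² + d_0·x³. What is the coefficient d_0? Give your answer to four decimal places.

-0.4196

Put m_i = S'' at the i-th knot. Here h = (2, 2, 2, 2) and Δ = (1, -9/2, -1, 3/2), so the interior equations h_(i-1)·m_(i-1) + 2(h_(i-1)+h_i)·m_i + h_i·m_(i+1) = 6(Δ_i − Δ_(i-1)) read
  2·m_0 + 8·m_1 + 2·m_2 = 6(Δ_1 - Δ_0) = -33
  2·m_1 + 8·m_2 + 2·m_3 = 6(Δ_2 - Δ_1) = 21
  2·m_2 + 8·m_3 + 2·m_4 = 6(Δ_3 - Δ_2) = 15
Natural end conditions: m_0 = m_4 = 0.
Hence m_0 = 0, m_1 = -141/28, m_2 = 51/14, m_3 = 27/28, m_4 = 0.
On [0, 2], with S_0(x) = a_0 + b_0·x + c_0·x² + d_0·x³: c_0 = m_0/2 = 0, d_0 = (m_1 - m_0)/(6h_0) = -47/112, b_0 = Δ_0 - h_0(2m_0 + m_1)/6 = 75/28.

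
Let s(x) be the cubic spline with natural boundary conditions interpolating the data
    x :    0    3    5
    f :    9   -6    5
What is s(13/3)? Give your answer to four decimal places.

0.0889

Put M_i = s'' at the i-th knot. Here h = (3, 2) and Δ = (-5, 11/2), so the interior equations h_(i-1)·M_(i-1) + 2(h_(i-1)+h_i)·M_i + h_i·M_(i+1) = 6(Δ_i − Δ_(i-1)) read
  3·M_0 + 10·M_1 + 2·M_2 = 6(Δ_1 - Δ_0) = 63
Natural end conditions: M_0 = M_2 = 0.
Forward elimination and back-substitution give M_0 = 0, M_1 = 63/10, M_2 = 0.
On [3, 5], s(x) = -6 + 13/10·(x - 3) + 63/20·(x - 3)² - 21/40·(x - 3)³.
With (x - 3) = 4/3: s(13/3) = 4/45.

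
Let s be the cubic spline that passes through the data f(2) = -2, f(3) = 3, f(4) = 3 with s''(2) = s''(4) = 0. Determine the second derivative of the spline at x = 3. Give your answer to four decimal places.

Put m_i = s'' at the i-th knot. Here h = (1, 1) and Δ = (5, 0), so the interior equations h_(i-1)·m_(i-1) + 2(h_(i-1)+h_i)·m_i + h_i·m_(i+1) = 6(Δ_i − Δ_(i-1)) read
  1·m_0 + 4·m_1 + 1·m_2 = 6(Δ_1 - Δ_0) = -30
Natural end conditions: m_0 = m_2 = 0.
Hence m_0 = 0, m_1 = -15/2, m_2 = 0.

-7.5000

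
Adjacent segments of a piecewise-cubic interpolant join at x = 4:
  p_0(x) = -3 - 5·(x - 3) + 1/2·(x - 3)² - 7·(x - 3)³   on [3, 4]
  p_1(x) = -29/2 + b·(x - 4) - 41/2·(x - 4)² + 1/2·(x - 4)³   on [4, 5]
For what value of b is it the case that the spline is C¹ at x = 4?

-25

p_0'(x) = -5 + 1·(x - 3) - 21·(x - 3)², so p_0'(4) = -25. On the right, p_1'(4) = b, so b = -25.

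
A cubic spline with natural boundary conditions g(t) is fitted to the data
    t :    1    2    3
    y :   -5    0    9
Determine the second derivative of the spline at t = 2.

Write M_i for g''(x_i). With h_i = 1, 1 and divided differences Δ_i = 5, 9, the continuity of g' gives the tridiagonal system
  1·M_0 + 4·M_1 + 1·M_2 = 6(Δ_1 - Δ_0) = 24
Natural end conditions: M_0 = M_2 = 0.
Solving the tridiagonal system: M_0 = 0, M_1 = 6, M_2 = 0.

6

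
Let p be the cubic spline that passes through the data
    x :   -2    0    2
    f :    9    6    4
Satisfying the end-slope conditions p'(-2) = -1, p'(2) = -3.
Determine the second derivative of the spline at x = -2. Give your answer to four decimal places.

-1.6250

Write M_i for p''(x_i). With h_i = 2, 2 and divided differences Δ_i = -3/2, -1, the continuity of p' gives the tridiagonal system
  2·M_0 + 8·M_1 + 2·M_2 = 6(Δ_1 - Δ_0) = 3
Clamped end conditions give two more equations: 2h_0·M_0 + h_0·M_1 = 6(Δ_0 - p'(-2)) = -3 and h_1·M_1 + 2h_1·M_2 = 6(p'(2) - Δ_1) = -12.
Hence M_0 = -13/8, M_1 = 7/4, M_2 = -31/8.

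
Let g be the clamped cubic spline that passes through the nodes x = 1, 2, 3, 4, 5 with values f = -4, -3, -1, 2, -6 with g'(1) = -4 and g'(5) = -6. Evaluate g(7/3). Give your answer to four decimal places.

-2.4444

Write M_i for g''(x_i). With h_i = 1, 1, 1, 1 and divided differences Δ_i = 1, 2, 3, -8, the continuity of g' gives the tridiagonal system
  1·M_0 + 4·M_1 + 1·M_2 = 6(Δ_1 - Δ_0) = 6
  1·M_1 + 4·M_2 + 1·M_3 = 6(Δ_2 - Δ_1) = 6
  1·M_2 + 4·M_3 + 1·M_4 = 6(Δ_3 - Δ_2) = -66
Clamped end conditions give two more equations: 2h_0·M_0 + h_0·M_1 = 6(Δ_0 - g'(1)) = 30 and h_3·M_3 + 2h_3·M_4 = 6(g'(5) - Δ_3) = 12.
Solving the tridiagonal system: M_0 = 35/2, M_1 = -5, M_2 = 17/2, M_3 = -23, M_4 = 35/2.
On [2, 3], g(x) = -3 + 9/4·(x - 2) - 5/2·(x - 2)² + 9/4·(x - 2)³.
With (x - 2) = 1/3: g(7/3) = -22/9.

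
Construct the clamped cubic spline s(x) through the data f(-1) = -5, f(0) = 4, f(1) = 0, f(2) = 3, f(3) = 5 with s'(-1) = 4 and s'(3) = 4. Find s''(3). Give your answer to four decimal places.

Let m_i = s''(x_i). Step sizes h_i = 1, 1, 1, 1; slopes of the chords Δ_i = (y_(i+1) - y_i)/h_i = 9, -4, 3, 2.
  1·m_0 + 4·m_1 + 1·m_2 = 6(Δ_1 - Δ_0) = -78
  1·m_1 + 4·m_2 + 1·m_3 = 6(Δ_2 - Δ_1) = 42
  1·m_2 + 4·m_3 + 1·m_4 = 6(Δ_3 - Δ_2) = -6
Clamped end conditions give two more equations: 2h_0·m_0 + h_0·m_1 = 6(Δ_0 - s'(-1)) = 30 and h_3·m_3 + 2h_3·m_4 = 6(s'(3) - Δ_3) = 12.
Solving: m_0 = 219/7, m_1 = -228/7, m_2 = 21, m_3 = -66/7, m_4 = 75/7.

10.7143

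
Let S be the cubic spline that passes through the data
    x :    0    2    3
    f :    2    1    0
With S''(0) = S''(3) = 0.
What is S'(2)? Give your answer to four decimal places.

Let σ_i = S''(x_i). Step sizes h_i = 2, 1; slopes of the chords Δ_i = (y_(i+1) - y_i)/h_i = -1/2, -1.
  2·σ_0 + 6·σ_1 + 1·σ_2 = 6(Δ_1 - Δ_0) = -3
Natural end conditions: σ_0 = σ_2 = 0.
Solving: σ_0 = 0, σ_1 = -1/2, σ_2 = 0.
On [2, 3], S'(x) = b_1 + 2c_1·(x - 2) + 3d_1·(x - 2)² with b_1 = Δ_1 - h_1(2σ_1 + σ_2)/6 = -5/6, c_1 = σ_1/2 = -1/4, d_1 = (σ_2 - σ_1)/(6h_1) = 1/12. So S'(2) = -5/6.

-0.8333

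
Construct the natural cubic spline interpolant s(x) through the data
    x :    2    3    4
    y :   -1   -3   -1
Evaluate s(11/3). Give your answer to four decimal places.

Put M_i = s'' at the i-th knot. Here h = (1, 1) and Δ = (-2, 2), so the interior equations h_(i-1)·M_(i-1) + 2(h_(i-1)+h_i)·M_i + h_i·M_(i+1) = 6(Δ_i − Δ_(i-1)) read
  1·M_0 + 4·M_1 + 1·M_2 = 6(Δ_1 - Δ_0) = 24
Natural end conditions: M_0 = M_2 = 0.
Solving the tridiagonal system: M_0 = 0, M_1 = 6, M_2 = 0.
On [3, 4], s(x) = -3 + 0·(x - 3) + 3·(x - 3)² - 1·(x - 3)³.
With (x - 3) = 2/3: s(11/3) = -53/27.

-1.9630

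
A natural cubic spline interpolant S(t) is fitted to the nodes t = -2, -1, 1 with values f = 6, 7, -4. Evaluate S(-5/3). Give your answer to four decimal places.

6.6543

Let m_i = S''(x_i). Step sizes h_i = 1, 2; slopes of the chords Δ_i = (y_(i+1) - y_i)/h_i = 1, -11/2.
  1·m_0 + 6·m_1 + 2·m_2 = 6(Δ_1 - Δ_0) = -39
Natural end conditions: m_0 = m_2 = 0.
Solving: m_0 = 0, m_1 = -13/2, m_2 = 0.
On [-2, -1], S(t) = 6 + 25/12·(t + 2) + 0·(t + 2)² - 13/12·(t + 2)³.
With (t + 2) = 1/3: S(-5/3) = 539/81.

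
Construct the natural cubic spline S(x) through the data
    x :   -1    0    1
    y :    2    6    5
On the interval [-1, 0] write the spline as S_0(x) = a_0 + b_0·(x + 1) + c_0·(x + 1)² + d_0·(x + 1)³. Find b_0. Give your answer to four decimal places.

5.2500

Write σ_i for S''(x_i). With h_i = 1, 1 and divided differences Δ_i = 4, -1, the continuity of S' gives the tridiagonal system
  1·σ_0 + 4·σ_1 + 1·σ_2 = 6(Δ_1 - Δ_0) = -30
Natural end conditions: σ_0 = σ_2 = 0.
Forward elimination and back-substitution give σ_0 = 0, σ_1 = -15/2, σ_2 = 0.
On [-1, 0], with S_0(x) = a_0 + b_0·(x + 1) + c_0·(x + 1)² + d_0·(x + 1)³: c_0 = σ_0/2 = 0, d_0 = (σ_1 - σ_0)/(6h_0) = -5/4, b_0 = Δ_0 - h_0(2σ_0 + σ_1)/6 = 21/4.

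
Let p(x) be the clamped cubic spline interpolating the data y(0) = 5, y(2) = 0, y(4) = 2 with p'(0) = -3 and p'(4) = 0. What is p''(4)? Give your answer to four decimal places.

-3.3750

Let M_i = p''(x_i). Step sizes h_i = 2, 2; slopes of the chords Δ_i = (y_(i+1) - y_i)/h_i = -5/2, 1.
  2·M_0 + 8·M_1 + 2·M_2 = 6(Δ_1 - Δ_0) = 21
Clamped end conditions give two more equations: 2h_0·M_0 + h_0·M_1 = 6(Δ_0 - p'(0)) = 3 and h_1·M_1 + 2h_1·M_2 = 6(p'(4) - Δ_1) = -6.
Solving the tridiagonal system: M_0 = -9/8, M_1 = 15/4, M_2 = -27/8.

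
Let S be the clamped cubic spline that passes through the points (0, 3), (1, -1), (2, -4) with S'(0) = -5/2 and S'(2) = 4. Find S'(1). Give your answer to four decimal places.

-5.6250

With m_i denoting the second derivative at x_i, h_i = 1, 1, and Δ_i = (y_(i+1) − y_i)/h_i = -4, -3:
  1·m_0 + 4·m_1 + 1·m_2 = 6(Δ_1 - Δ_0) = 6
Clamped end conditions give two more equations: 2h_0·m_0 + h_0·m_1 = 6(Δ_0 - S'(0)) = -9 and h_1·m_1 + 2h_1·m_2 = 6(S'(2) - Δ_1) = 42.
Solving: m_0 = -11/4, m_1 = -7/2, m_2 = 91/4.
On [1, 2], S'(x) = b_1 + 2c_1·(x - 1) + 3d_1·(x - 1)² with b_1 = Δ_1 - h_1(2m_1 + m_2)/6 = -45/8, c_1 = m_1/2 = -7/4, d_1 = (m_2 - m_1)/(6h_1) = 35/8. So S'(1) = -45/8.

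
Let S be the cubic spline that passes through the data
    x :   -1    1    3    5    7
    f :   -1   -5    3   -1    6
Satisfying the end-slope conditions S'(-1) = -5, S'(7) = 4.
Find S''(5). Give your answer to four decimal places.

Let m_i = S''(x_i). Step sizes h_i = 2, 2, 2, 2; slopes of the chords Δ_i = (y_(i+1) - y_i)/h_i = -2, 4, -2, 7/2.
  2·m_0 + 8·m_1 + 2·m_2 = 6(Δ_1 - Δ_0) = 36
  2·m_1 + 8·m_2 + 2·m_3 = 6(Δ_2 - Δ_1) = -36
  2·m_2 + 8·m_3 + 2·m_4 = 6(Δ_3 - Δ_2) = 33
Clamped end conditions give two more equations: 2h_0·m_0 + h_0·m_1 = 6(Δ_0 - S'(-1)) = 18 and h_3·m_3 + 2h_3·m_4 = 6(S'(7) - Δ_3) = 3.
Solving: m_0 = 165/112, m_1 = 339/56, m_2 = -123/16, m_3 = 375/56, m_4 = -291/112.

6.6964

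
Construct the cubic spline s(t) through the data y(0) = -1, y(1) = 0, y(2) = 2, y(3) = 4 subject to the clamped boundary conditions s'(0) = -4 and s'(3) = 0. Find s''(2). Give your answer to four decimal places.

Write m_i for s''(x_i). With h_i = 1, 1, 1 and divided differences Δ_i = 1, 2, 2, the continuity of s' gives the tridiagonal system
  1·m_0 + 4·m_1 + 1·m_2 = 6(Δ_1 - Δ_0) = 6
  1·m_1 + 4·m_2 + 1·m_3 = 6(Δ_2 - Δ_1) = 0
Clamped end conditions give two more equations: 2h_0·m_0 + h_0·m_1 = 6(Δ_0 - s'(0)) = 30 and h_2·m_2 + 2h_2·m_3 = 6(s'(3) - Δ_2) = -12.
Hence m_0 = 50/3, m_1 = -10/3, m_2 = 8/3, m_3 = -22/3.

2.6667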